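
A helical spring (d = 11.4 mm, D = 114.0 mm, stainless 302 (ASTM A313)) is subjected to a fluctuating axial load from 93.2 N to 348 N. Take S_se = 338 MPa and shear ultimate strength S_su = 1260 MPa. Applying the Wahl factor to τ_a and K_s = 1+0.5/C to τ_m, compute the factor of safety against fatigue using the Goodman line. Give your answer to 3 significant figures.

C = D/d = 114.0/11.4 = 10.0000; K_W = (4C−1)/(4C−4)+0.615/C = 1.1448; K_s = 1+0.5/C = 1.0500
F_a = (F_max−F_min)/2 = 127.4 N; F_m = (F_max+F_min)/2 = 220.6 N
τ_a = K_W·8F_aD/(πd³) = 1.1448 × 24.963 = 28.579 MPa
τ_m = K_s·8F_mD/(πd³) = 1.0500 × 43.225 = 45.386 MPa
Goodman: 1/n_f = τ_a/S_se + τ_m/S_su = 28.579/338 + 45.386/1260 = 0.08455 + 0.03602 = 0.12057
n_f = 1/0.12057 = 8.294

8.29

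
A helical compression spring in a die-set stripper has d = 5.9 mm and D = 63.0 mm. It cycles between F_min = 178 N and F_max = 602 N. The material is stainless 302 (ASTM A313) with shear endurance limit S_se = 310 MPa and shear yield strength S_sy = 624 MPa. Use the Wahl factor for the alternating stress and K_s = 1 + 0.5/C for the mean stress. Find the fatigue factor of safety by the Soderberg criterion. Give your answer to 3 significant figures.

C = D/d = 63.0/5.9 = 10.6780; K_W = (4C−1)/(4C−4)+0.615/C = 1.1351; K_s = 1+0.5/C = 1.0468
F_a = (F_max−F_min)/2 = 212 N; F_m = (F_max+F_min)/2 = 390 N
τ_a = K_W·8F_aD/(πd³) = 1.1351 × 165.6 = 187.97 MPa
τ_m = K_s·8F_mD/(πd³) = 1.0468 × 304.64 = 318.91 MPa
Soderberg: 1/n_f = τ_a/S_se + τ_m/S_sy = 187.97/310 + 318.91/624 = 0.60636 + 0.51107 = 1.1174
n_f = 1/1.1174 = 0.8949

0.895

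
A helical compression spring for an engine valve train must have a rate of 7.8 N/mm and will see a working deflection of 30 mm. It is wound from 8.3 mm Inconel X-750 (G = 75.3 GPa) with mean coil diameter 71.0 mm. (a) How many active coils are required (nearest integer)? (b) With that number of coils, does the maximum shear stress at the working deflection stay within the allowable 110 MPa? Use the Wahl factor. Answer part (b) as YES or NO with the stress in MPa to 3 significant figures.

N_a = Gd⁴/(8D³k) = (75.3×10³)(8.3⁴)/(8·71.0³·7.8) = 16 → N_a = 16
Actual rate k = Gd⁴/(8D³·16) = 7.8005 N/mm
Working load F = kδ = 7.8005·30 = 234.01 N
C = 71.0/8.3 = 8.5542; K_W = (4C−1)/(4C−4)+0.615/C = 1.1712
τ_max = K_W·8FD/(πd³) = 1.1712·73.996 = 86.662 MPa
τ_max ≤ 110 MPa → acceptable

(a) 16 coils; (b) YES, τ_max = 86.7 MPa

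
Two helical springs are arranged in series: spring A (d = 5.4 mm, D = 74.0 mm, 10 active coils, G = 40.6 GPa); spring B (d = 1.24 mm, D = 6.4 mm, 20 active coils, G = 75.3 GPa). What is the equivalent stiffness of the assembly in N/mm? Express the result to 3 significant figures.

k_A = Gd⁴/(8D³N_a) = (40.6×10³)(5.4⁴)/(8·74.0³·10) = 1.0649 N/mm
k_B = Gd⁴/(8D³N_a) = (75.3×10³)(1.24⁴)/(8·6.4³·20) = 4.2445 N/mm
Series: 1/k_eq = 1/1.0649 + 1/4.2445 = 1.1746; k_eq = 0.85132 N/mm

0.851 N/mm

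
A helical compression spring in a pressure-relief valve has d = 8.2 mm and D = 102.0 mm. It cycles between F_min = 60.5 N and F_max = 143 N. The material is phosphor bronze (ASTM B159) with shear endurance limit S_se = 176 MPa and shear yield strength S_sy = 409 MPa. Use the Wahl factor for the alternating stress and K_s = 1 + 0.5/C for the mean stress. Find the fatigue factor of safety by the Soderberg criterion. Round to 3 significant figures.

4.08

C = D/d = 102.0/8.2 = 12.4390; K_W = (4C−1)/(4C−4)+0.615/C = 1.1150; K_s = 1+0.5/C = 1.0402
F_a = (F_max−F_min)/2 = 41.25 N; F_m = (F_max+F_min)/2 = 101.75 N
τ_a = K_W·8F_aD/(πd³) = 1.1150 × 19.432 = 21.667 MPa
τ_m = K_s·8F_mD/(πd³) = 1.0402 × 47.933 = 49.86 MPa
Soderberg: 1/n_f = τ_a/S_se + τ_m/S_sy = 21.667/176 + 49.86/409 = 0.12311 + 0.12191 = 0.24501
n_f = 1/0.24501 = 4.081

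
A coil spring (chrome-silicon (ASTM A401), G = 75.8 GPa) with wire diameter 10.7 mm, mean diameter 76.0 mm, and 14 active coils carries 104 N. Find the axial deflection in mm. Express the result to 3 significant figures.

5.15 mm

k = Gd⁴/(8D³N_a) = (75.8×10³)(10.7⁴)/(8·76.0³·14) = 20.209 N/mm
δ = F/k = 104 / 20.209 = 5.1462 mm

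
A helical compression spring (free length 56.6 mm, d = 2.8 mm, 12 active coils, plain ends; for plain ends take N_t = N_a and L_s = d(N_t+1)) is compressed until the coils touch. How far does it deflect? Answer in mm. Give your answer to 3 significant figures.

N_t = 12; L_s = 2.8·13 = 36.4 mm
δ_solid = L₀ − L_s = 56.6 − 36.4 = 20.2 mm

20.2 mm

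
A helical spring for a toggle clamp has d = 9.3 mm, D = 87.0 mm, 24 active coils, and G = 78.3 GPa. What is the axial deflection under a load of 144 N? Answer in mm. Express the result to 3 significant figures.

k = Gd⁴/(8D³N_a) = (78.3×10³)(9.3⁴)/(8·87.0³·24) = 4.6327 N/mm
δ = F/k = 144 / 4.6327 = 31.083 mm

31.1 mm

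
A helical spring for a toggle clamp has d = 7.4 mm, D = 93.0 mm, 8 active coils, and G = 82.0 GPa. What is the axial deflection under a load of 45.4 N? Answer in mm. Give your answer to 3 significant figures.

k = Gd⁴/(8D³N_a) = (82.0×10³)(7.4⁴)/(8·93.0³·8) = 4.7765 N/mm
δ = F/k = 45.4 / 4.7765 = 9.5048 mm

9.50 mm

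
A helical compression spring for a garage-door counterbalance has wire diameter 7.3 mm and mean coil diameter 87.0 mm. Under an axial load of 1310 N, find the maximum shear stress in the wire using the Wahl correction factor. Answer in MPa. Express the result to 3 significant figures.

Spring index C = D/d = 87.0/7.3 = 11.9178
K_W = (4C−1)/(4C−4) + 0.615/C = 46.671/43.671 + 0.0516 = 1.1203
τ₀ = 8FD/(πd³) = 8·1310·87.0/(π·7.3³) = 911760/1222.1 = 746.04 MPa
τ_max = K·τ₀ = 1.1203 × 746.04 = 835.79 MPa

836 MPa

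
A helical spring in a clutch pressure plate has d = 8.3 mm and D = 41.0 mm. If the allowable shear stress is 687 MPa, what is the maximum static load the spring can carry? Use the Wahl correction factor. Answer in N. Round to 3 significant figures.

C = D/d = 41.0/8.3 = 4.9398
K_W = (4C−1)/(4C−4) + 0.615/C = 18.759/15.759 + 0.1245 = 1.3149
τ_max = K·8FD/(πd³) → F_max = τ_allow·πd³/(8DK)
F_max = 687·π·8.3³/(8·41.0·1.3149) = 1.2341e+06/431.28 = 2861.4 N

2860 N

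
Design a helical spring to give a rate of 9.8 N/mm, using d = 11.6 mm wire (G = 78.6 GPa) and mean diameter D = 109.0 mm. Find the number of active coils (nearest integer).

N_a = Gd⁴/(8D³k) = (78.6×10³ × 11.6⁴)/(8 × 109.0³ × 9.8)
    = 1.42316e+09 / 1.0153e+08 = 14.02 → 14 coils

14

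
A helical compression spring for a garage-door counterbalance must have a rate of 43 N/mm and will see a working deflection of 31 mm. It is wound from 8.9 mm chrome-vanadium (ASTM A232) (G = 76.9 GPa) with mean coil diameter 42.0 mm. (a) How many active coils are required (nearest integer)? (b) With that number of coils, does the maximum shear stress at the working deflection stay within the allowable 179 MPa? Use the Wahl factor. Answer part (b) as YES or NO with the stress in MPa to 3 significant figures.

(a) 19 coils; (b) NO, τ_max = 268 MPa

N_a = Gd⁴/(8D³k) = (76.9×10³)(8.9⁴)/(8·42.0³·43) = 18.93 → N_a = 19
Actual rate k = Gd⁴/(8D³·19) = 42.844 N/mm
Working load F = kδ = 42.844·31 = 1328.2 N
C = 42.0/8.9 = 4.7191; K_W = (4C−1)/(4C−4)+0.615/C = 1.3320
τ_max = K_W·8FD/(πd³) = 1.3320·201.5 = 268.4 MPa
τ_max > 179 MPa → exceeds allowable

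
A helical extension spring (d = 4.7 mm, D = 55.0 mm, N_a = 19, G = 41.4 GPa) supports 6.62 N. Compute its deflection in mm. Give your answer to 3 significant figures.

k = Gd⁴/(8D³N_a) = (41.4×10³)(4.7⁴)/(8·55.0³·19) = 0.79884 N/mm
δ = F/k = 6.62 / 0.79884 = 8.287 mm

8.29 mm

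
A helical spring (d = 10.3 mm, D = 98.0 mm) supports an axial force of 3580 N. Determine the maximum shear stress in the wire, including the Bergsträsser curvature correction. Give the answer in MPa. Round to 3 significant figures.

Spring index C = D/d = 98.0/10.3 = 9.5146
K_B = (4C+2)/(4C−3) = 40.058/35.058 = 1.1426
τ₀ = 8FD/(πd³) = 8·3580·98.0/(π·10.3³) = 2.80672e+06/3432.9 = 817.59 MPa
τ_max = K·τ₀ = 1.1426 × 817.59 = 934.2 MPa

934 MPa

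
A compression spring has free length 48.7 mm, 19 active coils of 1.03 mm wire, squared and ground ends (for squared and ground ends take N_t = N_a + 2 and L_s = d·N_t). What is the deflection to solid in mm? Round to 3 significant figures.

N_t = 21; L_s = 1.03·21 = 21.63 mm
δ_solid = L₀ − L_s = 48.7 − 21.63 = 27.07 mm

27.1 mm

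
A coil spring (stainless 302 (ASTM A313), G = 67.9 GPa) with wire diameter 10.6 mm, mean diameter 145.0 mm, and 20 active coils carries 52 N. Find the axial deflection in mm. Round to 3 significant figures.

29.6 mm

k = Gd⁴/(8D³N_a) = (67.9×10³)(10.6⁴)/(8·145.0³·20) = 1.7574 N/mm
δ = F/k = 52 / 1.7574 = 29.589 mm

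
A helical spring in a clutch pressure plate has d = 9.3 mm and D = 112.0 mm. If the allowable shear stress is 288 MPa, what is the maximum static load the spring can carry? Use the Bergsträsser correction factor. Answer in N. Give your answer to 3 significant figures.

731 N

C = D/d = 112.0/9.3 = 12.0430
K_B = (4C+2)/(4C−3) = 50.172/45.172 = 1.1107
τ_max = K·8FD/(πd³) → F_max = τ_allow·πd³/(8DK)
F_max = 288·π·9.3³/(8·112.0·1.1107) = 7.2777e+05/995.18 = 731.29 N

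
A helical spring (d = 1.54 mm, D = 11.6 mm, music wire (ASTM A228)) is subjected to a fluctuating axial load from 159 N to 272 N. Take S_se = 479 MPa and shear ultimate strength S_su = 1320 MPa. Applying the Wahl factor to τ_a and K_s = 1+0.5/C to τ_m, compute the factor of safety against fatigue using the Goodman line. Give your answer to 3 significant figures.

0.392

C = D/d = 11.6/1.54 = 7.5325; K_W = (4C−1)/(4C−4)+0.615/C = 1.1965; K_s = 1+0.5/C = 1.0664
F_a = (F_max−F_min)/2 = 56.5 N; F_m = (F_max+F_min)/2 = 215.5 N
τ_a = K_W·8F_aD/(πd³) = 1.1965 × 456.97 = 546.74 MPa
τ_m = K_s·8F_mD/(πd³) = 1.0664 × 1742.9 = 1858.6 MPa
Goodman: 1/n_f = τ_a/S_se + τ_m/S_su = 546.74/479 + 1858.6/1320 = 1.14142 + 1.40806 = 2.5495
n_f = 1/2.5495 = 0.3922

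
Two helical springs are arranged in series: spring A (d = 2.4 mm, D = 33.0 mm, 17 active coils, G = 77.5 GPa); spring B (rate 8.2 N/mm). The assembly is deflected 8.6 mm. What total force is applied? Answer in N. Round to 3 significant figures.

4.25 N

k_A = Gd⁴/(8D³N_a) = (77.5×10³)(2.4⁴)/(8·33.0³·17) = 0.5261 N/mm
Series: 1/k_eq = 1/0.5261 + 1/8.2 = 2.0227; k_eq = 0.49438 N/mm
F = k_eq·δ = 0.49438·8.6 = 4.2517 N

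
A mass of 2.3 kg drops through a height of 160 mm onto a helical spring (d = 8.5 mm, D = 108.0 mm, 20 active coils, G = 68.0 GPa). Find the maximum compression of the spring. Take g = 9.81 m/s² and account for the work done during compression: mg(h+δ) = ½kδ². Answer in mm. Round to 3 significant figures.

k = Gd⁴/(8D³N_a) = (68.0×10³)(8.5⁴)/(8·108.0³·20) = 1.7611 N/mm
W = mg = 2.3 × 9.81 = 22.563 N
½kδ² − Wδ − Wh = 0 → δ = (W + √(W² + 2kWh))/k
δ = (22.563 + √(509.09 + 12715.7))/1.7611 = (22.563 + 115)/1.7611 = 78.11 mm

78.1 mm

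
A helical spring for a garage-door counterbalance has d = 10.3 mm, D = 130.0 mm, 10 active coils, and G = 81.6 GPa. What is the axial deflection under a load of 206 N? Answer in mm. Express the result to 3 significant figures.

39.4 mm

k = Gd⁴/(8D³N_a) = (81.6×10³)(10.3⁴)/(8·130.0³·10) = 5.2254 N/mm
δ = F/k = 206 / 5.2254 = 39.423 mm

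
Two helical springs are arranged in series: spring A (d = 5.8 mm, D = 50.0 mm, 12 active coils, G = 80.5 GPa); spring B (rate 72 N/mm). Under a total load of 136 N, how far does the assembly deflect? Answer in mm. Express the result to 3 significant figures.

k_A = Gd⁴/(8D³N_a) = (80.5×10³)(5.8⁴)/(8·50.0³·12) = 7.5915 N/mm
Series: 1/k_eq = 1/7.5915 + 1/72 = 0.14562; k_eq = 6.8674 N/mm
δ = F/k_eq = 136/6.8674 = 19.804 mm

19.8 mm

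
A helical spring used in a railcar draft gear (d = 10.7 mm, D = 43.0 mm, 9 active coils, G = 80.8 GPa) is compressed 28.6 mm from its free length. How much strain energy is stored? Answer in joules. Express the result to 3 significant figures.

75.7 J

k = Gd⁴/(8D³N_a) = (80.8×10³)(10.7⁴)/(8·43.0³·9) = 185.02 N/mm
U = ½kδ² = 0.5 × 185.02 × 28.6² = 75668 N·mm = 75.668 J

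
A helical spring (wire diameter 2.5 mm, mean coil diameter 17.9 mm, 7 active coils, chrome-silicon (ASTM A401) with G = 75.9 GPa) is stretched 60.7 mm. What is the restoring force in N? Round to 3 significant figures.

k = Gd⁴/(8D³N_a) = (75.9×10³)(2.5⁴)/(8·17.9³·7) = 9.2311 N/mm
F = k·δ = 9.2311 × 60.7 = 560.33 N

560 N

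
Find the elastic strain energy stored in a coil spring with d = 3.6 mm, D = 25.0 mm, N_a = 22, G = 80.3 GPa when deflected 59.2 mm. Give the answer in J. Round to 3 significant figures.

8.59 J

k = Gd⁴/(8D³N_a) = (80.3×10³)(3.6⁴)/(8·25.0³·22) = 4.9045 N/mm
U = ½kδ² = 0.5 × 4.9045 × 59.2² = 8594.2 N·mm = 8.5942 J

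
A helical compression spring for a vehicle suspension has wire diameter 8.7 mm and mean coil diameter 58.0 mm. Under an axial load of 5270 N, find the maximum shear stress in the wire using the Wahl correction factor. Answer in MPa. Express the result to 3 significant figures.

Spring index C = D/d = 58.0/8.7 = 6.6667
K_W = (4C−1)/(4C−4) + 0.615/C = 25.667/22.667 + 0.0922 = 1.2246
τ₀ = 8FD/(πd³) = 8·5270·58.0/(π·8.7³) = 2.44528e+06/2068.7 = 1182 MPa
τ_max = K·τ₀ = 1.2246 × 1182 = 1447.5 MPa

1450 MPa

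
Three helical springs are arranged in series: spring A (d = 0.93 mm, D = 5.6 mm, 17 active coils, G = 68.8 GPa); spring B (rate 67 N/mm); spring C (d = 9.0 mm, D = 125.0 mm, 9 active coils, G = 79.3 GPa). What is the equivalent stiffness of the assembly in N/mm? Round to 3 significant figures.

1.33 N/mm

k_A = Gd⁴/(8D³N_a) = (68.8×10³)(0.93⁴)/(8·5.6³·17) = 2.1549 N/mm
k_C = Gd⁴/(8D³N_a) = (79.3×10³)(9.0⁴)/(8·125.0³·9) = 3.6998 N/mm
Series: 1/k_eq = 1/2.1549 + 1/67 + 1/3.6998 = 0.74928; k_eq = 1.3346 N/mm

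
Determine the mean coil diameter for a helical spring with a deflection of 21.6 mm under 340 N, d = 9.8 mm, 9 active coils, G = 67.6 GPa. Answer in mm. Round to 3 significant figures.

Required rate k = F/δ = 340/21.6 = 15.741 N/mm
D = (Gd⁴/(8N_a·k))^(1/3) = (67.6×10³·9.8⁴/(8·9·15.741))^(1/3)
  = (550165)^(1/3) = 81.9403 mm

81.9 mm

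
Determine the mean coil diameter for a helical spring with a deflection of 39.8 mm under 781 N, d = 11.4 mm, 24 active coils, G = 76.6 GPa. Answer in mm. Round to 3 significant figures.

Required rate k = F/δ = 781/39.8 = 19.623 N/mm
D = (Gd⁴/(8N_a·k))^(1/3) = (76.6×10³·11.4⁴/(8·24·19.623))^(1/3)
  = (343383)^(1/3) = 70.0261 mm

70.0 mm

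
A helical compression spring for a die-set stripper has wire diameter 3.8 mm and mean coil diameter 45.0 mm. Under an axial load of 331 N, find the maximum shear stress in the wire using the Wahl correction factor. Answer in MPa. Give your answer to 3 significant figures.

Spring index C = D/d = 45.0/3.8 = 11.8421
K_W = (4C−1)/(4C−4) + 0.615/C = 46.368/43.368 + 0.0519 = 1.1211
τ₀ = 8FD/(πd³) = 8·331·45.0/(π·3.8³) = 119160/172.39 = 691.24 MPa
τ_max = K·τ₀ = 1.1211 × 691.24 = 774.96 MPa

775 MPa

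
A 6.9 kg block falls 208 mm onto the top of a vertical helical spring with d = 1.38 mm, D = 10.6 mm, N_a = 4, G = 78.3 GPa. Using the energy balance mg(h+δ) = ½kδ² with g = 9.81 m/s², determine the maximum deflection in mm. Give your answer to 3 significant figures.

k = Gd⁴/(8D³N_a) = (78.3×10³)(1.38⁴)/(8·10.6³·4) = 7.4509 N/mm
W = mg = 6.9 × 9.81 = 67.689 N
½kδ² − Wδ − Wh = 0 → δ = (W + √(W² + 2kWh))/k
δ = (67.689 + √(4581.8 + 209808))/7.4509 = (67.689 + 463.02)/7.4509 = 71.228 mm

71.2 mm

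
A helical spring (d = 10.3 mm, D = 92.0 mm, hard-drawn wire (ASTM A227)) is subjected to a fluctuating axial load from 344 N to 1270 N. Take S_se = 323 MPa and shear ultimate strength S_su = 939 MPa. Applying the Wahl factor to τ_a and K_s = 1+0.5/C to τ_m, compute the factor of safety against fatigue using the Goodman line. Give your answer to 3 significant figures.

1.81

C = D/d = 92.0/10.3 = 8.9320; K_W = (4C−1)/(4C−4)+0.615/C = 1.1634; K_s = 1+0.5/C = 1.0560
F_a = (F_max−F_min)/2 = 463 N; F_m = (F_max+F_min)/2 = 807 N
τ_a = K_W·8F_aD/(πd³) = 1.1634 × 99.265 = 115.49 MPa
τ_m = K_s·8F_mD/(πd³) = 1.0560 × 173.02 = 182.7 MPa
Goodman: 1/n_f = τ_a/S_se + τ_m/S_su = 115.49/323 + 182.7/939 = 0.35754 + 0.19457 = 0.55211
n_f = 1/0.55211 = 1.811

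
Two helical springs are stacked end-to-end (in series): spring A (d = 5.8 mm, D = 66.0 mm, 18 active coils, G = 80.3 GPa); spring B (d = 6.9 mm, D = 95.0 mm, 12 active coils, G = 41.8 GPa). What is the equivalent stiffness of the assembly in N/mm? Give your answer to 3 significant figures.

k_A = Gd⁴/(8D³N_a) = (80.3×10³)(5.8⁴)/(8·66.0³·18) = 2.195 N/mm
k_B = Gd⁴/(8D³N_a) = (41.8×10³)(6.9⁴)/(8·95.0³·12) = 1.1511 N/mm
Series: 1/k_eq = 1/2.195 + 1/1.1511 = 1.3243; k_eq = 0.75513 N/mm

0.755 N/mm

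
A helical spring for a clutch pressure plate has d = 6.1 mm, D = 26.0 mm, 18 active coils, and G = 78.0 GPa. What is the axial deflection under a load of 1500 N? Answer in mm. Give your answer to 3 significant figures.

35.2 mm

k = Gd⁴/(8D³N_a) = (78.0×10³)(6.1⁴)/(8·26.0³·18) = 42.671 N/mm
δ = F/k = 1500 / 42.671 = 35.153 mm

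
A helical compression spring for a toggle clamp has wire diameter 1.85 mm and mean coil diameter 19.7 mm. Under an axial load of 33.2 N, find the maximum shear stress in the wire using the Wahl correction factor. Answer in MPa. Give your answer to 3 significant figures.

Spring index C = D/d = 19.7/1.85 = 10.6486
K_W = (4C−1)/(4C−4) + 0.615/C = 41.595/38.595 + 0.0578 = 1.1355
τ₀ = 8FD/(πd³) = 8·33.2·19.7/(π·1.85³) = 5232.32/19.891 = 263.04 MPa
τ_max = K·τ₀ = 1.1355 × 263.04 = 298.68 MPa

299 MPa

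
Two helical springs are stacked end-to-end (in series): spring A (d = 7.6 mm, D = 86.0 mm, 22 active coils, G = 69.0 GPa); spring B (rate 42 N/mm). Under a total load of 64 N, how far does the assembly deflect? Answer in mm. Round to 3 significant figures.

32.6 mm

k_A = Gd⁴/(8D³N_a) = (69.0×10³)(7.6⁴)/(8·86.0³·22) = 2.0563 N/mm
Series: 1/k_eq = 1/2.0563 + 1/42 = 0.51011; k_eq = 1.9604 N/mm
δ = F/k_eq = 64/1.9604 = 32.647 mm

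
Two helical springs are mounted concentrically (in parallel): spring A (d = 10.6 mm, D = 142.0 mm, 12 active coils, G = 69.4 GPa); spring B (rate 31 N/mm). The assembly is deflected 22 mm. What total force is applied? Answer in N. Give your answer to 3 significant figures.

752 N

k_A = Gd⁴/(8D³N_a) = (69.4×10³)(10.6⁴)/(8·142.0³·12) = 3.1875 N/mm
Parallel: k_eq = 3.1875 + 31 = 34.187 N/mm
F = k_eq·δ = 34.187·22 = 752.12 N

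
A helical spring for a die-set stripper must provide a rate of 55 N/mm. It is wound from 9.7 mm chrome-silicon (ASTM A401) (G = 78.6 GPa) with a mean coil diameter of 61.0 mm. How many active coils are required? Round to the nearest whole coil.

7

N_a = Gd⁴/(8D³k) = (78.6×10³ × 9.7⁴)/(8 × 61.0³ × 55)
    = 6.9584e+08 / 9.98716e+07 = 6.967 → 7 coils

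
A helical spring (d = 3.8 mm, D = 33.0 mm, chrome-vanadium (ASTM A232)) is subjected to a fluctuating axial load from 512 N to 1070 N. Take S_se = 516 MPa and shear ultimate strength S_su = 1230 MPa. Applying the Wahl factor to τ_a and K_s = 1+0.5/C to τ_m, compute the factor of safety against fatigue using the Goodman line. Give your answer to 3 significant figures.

C = D/d = 33.0/3.8 = 8.6842; K_W = (4C−1)/(4C−4)+0.615/C = 1.1684; K_s = 1+0.5/C = 1.0576
F_a = (F_max−F_min)/2 = 279 N; F_m = (F_max+F_min)/2 = 791 N
τ_a = K_W·8F_aD/(πd³) = 1.1684 × 427.27 = 499.24 MPa
τ_m = K_s·8F_mD/(πd³) = 1.0576 × 1211.4 = 1281.1 MPa
Goodman: 1/n_f = τ_a/S_se + τ_m/S_su = 499.24/516 + 1281.1/1230 = 0.96751 + 1.04156 = 2.0091
n_f = 1/2.0091 = 0.4977

0.498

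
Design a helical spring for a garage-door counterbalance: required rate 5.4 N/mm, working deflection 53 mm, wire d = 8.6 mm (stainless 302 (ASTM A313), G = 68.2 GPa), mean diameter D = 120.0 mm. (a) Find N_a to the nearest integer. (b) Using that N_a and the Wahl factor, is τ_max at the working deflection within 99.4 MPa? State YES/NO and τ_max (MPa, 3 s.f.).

(a) 5 coils; (b) NO, τ_max = 151 MPa

N_a = Gd⁴/(8D³k) = (68.2×10³)(8.6⁴)/(8·120.0³·5.4) = 4.997 → N_a = 5
Actual rate k = Gd⁴/(8D³·5) = 5.3973 N/mm
Working load F = kδ = 5.3973·53 = 286.06 N
C = 120.0/8.6 = 13.9535; K_W = (4C−1)/(4C−4)+0.615/C = 1.1020
τ_max = K_W·8FD/(πd³) = 1.1020·137.43 = 151.44 MPa
τ_max > 99.4 MPa → exceeds allowable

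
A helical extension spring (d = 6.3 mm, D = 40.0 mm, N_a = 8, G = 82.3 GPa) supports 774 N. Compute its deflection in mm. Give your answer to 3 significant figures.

24.5 mm

k = Gd⁴/(8D³N_a) = (82.3×10³)(6.3⁴)/(8·40.0³·8) = 31.652 N/mm
δ = F/k = 774 / 31.652 = 24.453 mm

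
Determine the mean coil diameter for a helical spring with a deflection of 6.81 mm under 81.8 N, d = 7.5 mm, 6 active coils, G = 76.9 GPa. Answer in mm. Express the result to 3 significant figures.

75.0 mm

Required rate k = F/δ = 81.8/6.81 = 12.012 N/mm
D = (Gd⁴/(8N_a·k))^(1/3) = (76.9×10³·7.5⁴/(8·6·12.012))^(1/3)
  = (422011)^(1/3) = 75.0081 mm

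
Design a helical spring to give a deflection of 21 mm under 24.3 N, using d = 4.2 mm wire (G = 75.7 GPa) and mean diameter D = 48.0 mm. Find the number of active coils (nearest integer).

23

Required rate k = F/δ = 24.3/21 = 1.1571 N/mm
N_a = Gd⁴/(8D³k) = (75.7×10³ × 4.2⁴)/(8 × 48.0³ × 1.1571)
    = 2.35555e+07 / 1.02377e+06 = 23.01 → 23 coils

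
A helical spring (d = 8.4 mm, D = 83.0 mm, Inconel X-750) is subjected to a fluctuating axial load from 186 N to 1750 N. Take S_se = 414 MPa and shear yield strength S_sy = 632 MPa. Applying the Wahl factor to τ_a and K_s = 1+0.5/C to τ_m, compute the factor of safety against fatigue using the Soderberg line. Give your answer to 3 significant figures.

0.743

C = D/d = 83.0/8.4 = 9.8810; K_W = (4C−1)/(4C−4)+0.615/C = 1.1467; K_s = 1+0.5/C = 1.0506
F_a = (F_max−F_min)/2 = 782 N; F_m = (F_max+F_min)/2 = 968 N
τ_a = K_W·8F_aD/(πd³) = 1.1467 × 278.86 = 319.77 MPa
τ_m = K_s·8F_mD/(πd³) = 1.0506 × 345.19 = 362.66 MPa
Soderberg: 1/n_f = τ_a/S_se + τ_m/S_sy = 319.77/414 + 362.66/632 = 0.77238 + 0.57382 = 1.3462
n_f = 1/1.3462 = 0.7428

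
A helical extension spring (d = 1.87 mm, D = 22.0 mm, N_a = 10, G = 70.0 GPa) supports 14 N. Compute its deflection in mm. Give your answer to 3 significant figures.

k = Gd⁴/(8D³N_a) = (70.0×10³)(1.87⁴)/(8·22.0³·10) = 1.0049 N/mm
δ = F/k = 14 / 1.0049 = 13.932 mm

13.9 mm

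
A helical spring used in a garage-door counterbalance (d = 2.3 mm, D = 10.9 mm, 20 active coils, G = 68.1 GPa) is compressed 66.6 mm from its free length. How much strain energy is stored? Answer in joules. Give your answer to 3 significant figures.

k = Gd⁴/(8D³N_a) = (68.1×10³)(2.3⁴)/(8·10.9³·20) = 9.1973 N/mm
U = ½kδ² = 0.5 × 9.1973 × 66.6² = 20398 N·mm = 20.398 J

20.4 J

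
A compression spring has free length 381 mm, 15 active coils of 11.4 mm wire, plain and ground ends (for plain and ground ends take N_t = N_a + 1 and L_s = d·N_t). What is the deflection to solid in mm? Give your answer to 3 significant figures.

199 mm

N_t = 16; L_s = 11.4·16 = 182.4 mm
δ_solid = L₀ − L_s = 381 − 182.4 = 198.6 mm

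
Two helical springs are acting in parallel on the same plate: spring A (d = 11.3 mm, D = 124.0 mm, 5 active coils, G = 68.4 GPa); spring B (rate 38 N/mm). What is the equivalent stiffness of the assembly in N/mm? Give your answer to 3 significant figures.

52.6 N/mm

k_A = Gd⁴/(8D³N_a) = (68.4×10³)(11.3⁴)/(8·124.0³·5) = 14.623 N/mm
Parallel: k_eq = 14.623 + 38 = 52.623 N/mm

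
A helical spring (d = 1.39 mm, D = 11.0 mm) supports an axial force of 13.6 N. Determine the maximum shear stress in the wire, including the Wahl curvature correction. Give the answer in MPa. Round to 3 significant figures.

168 MPa

Spring index C = D/d = 11.0/1.39 = 7.9137
K_W = (4C−1)/(4C−4) + 0.615/C = 30.655/27.655 + 0.0777 = 1.1862
τ₀ = 8FD/(πd³) = 8·13.6·11.0/(π·1.39³) = 1196.8/8.4371 = 141.85 MPa
τ_max = K·τ₀ = 1.1862 × 141.85 = 168.26 MPa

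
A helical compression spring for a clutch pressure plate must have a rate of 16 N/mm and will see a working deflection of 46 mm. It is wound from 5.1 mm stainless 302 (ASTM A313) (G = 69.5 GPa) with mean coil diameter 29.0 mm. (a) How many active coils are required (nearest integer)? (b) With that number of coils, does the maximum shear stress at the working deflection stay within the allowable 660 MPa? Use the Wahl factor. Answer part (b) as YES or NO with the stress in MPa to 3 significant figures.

(a) 15 coils; (b) YES, τ_max = 522 MPa

N_a = Gd⁴/(8D³k) = (69.5×10³)(5.1⁴)/(8·29.0³·16) = 15.06 → N_a = 15
Actual rate k = Gd⁴/(8D³·15) = 16.065 N/mm
Working load F = kδ = 16.065·46 = 739.01 N
C = 29.0/5.1 = 5.6863; K_W = (4C−1)/(4C−4)+0.615/C = 1.2682
τ_max = K_W·8FD/(πd³) = 1.2682·411.41 = 521.75 MPa
τ_max ≤ 660 MPa → acceptable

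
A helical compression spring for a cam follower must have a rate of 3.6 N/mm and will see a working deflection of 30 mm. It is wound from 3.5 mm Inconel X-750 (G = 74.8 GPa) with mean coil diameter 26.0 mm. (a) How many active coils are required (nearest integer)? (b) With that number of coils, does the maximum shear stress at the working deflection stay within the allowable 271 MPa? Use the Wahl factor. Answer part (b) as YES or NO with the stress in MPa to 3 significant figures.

N_a = Gd⁴/(8D³k) = (74.8×10³)(3.5⁴)/(8·26.0³·3.6) = 22.17 → N_a = 22
Actual rate k = Gd⁴/(8D³·22) = 3.6286 N/mm
Working load F = kδ = 3.6286·30 = 108.86 N
C = 26.0/3.5 = 7.4286; K_W = (4C−1)/(4C−4)+0.615/C = 1.1995
τ_max = K_W·8FD/(πd³) = 1.1995·168.1 = 201.63 MPa
τ_max ≤ 271 MPa → acceptable

(a) 22 coils; (b) YES, τ_max = 202 MPa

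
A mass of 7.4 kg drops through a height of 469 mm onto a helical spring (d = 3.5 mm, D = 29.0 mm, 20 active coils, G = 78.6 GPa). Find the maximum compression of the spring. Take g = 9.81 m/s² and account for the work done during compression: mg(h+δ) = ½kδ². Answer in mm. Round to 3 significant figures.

176 mm

k = Gd⁴/(8D³N_a) = (78.6×10³)(3.5⁴)/(8·29.0³·20) = 3.0226 N/mm
W = mg = 7.4 × 9.81 = 72.594 N
½kδ² − Wδ − Wh = 0 → δ = (W + √(W² + 2kWh))/k
δ = (72.594 + √(5269.9 + 205818))/3.0226 = (72.594 + 459.44)/3.0226 = 176.02 mm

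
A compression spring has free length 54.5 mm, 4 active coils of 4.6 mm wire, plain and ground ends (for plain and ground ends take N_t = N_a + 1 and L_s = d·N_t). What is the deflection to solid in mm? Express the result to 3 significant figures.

31.5 mm

N_t = 5; L_s = 4.6·5 = 23 mm
δ_solid = L₀ − L_s = 54.5 − 23 = 31.5 mm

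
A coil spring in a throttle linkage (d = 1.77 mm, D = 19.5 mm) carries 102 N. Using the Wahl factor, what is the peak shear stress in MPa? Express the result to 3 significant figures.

1030 MPa

Spring index C = D/d = 19.5/1.77 = 11.0169
K_W = (4C−1)/(4C−4) + 0.615/C = 43.068/40.068 + 0.0558 = 1.1307
τ₀ = 8FD/(πd³) = 8·102·19.5/(π·1.77³) = 15912/17.421 = 913.39 MPa
τ_max = K·τ₀ = 1.1307 × 913.39 = 1032.8 MPa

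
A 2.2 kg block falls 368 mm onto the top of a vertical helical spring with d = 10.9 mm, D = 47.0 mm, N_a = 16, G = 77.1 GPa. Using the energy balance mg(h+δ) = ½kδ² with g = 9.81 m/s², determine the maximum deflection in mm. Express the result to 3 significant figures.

14.2 mm

k = Gd⁴/(8D³N_a) = (77.1×10³)(10.9⁴)/(8·47.0³·16) = 81.895 N/mm
W = mg = 2.2 × 9.81 = 21.582 N
½kδ² − Wδ − Wh = 0 → δ = (W + √(W² + 2kWh))/k
δ = (21.582 + √(465.78 + 1.30085e+06))/81.895 = (21.582 + 1140.8)/81.895 = 14.193 mm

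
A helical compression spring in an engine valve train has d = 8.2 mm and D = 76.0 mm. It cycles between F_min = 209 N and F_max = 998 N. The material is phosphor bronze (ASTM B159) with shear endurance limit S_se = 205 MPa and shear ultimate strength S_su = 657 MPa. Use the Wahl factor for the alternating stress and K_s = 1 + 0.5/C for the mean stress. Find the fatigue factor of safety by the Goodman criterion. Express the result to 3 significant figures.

C = D/d = 76.0/8.2 = 9.2683; K_W = (4C−1)/(4C−4)+0.615/C = 1.1571; K_s = 1+0.5/C = 1.0539
F_a = (F_max−F_min)/2 = 394.5 N; F_m = (F_max+F_min)/2 = 603.5 N
τ_a = K_W·8F_aD/(πd³) = 1.1571 × 138.47 = 160.22 MPa
τ_m = K_s·8F_mD/(πd³) = 1.0539 × 211.83 = 223.26 MPa
Goodman: 1/n_f = τ_a/S_se + τ_m/S_su = 160.22/205 + 223.26/657 = 0.78156 + 0.33982 = 1.1214
n_f = 1/1.1214 = 0.8918

0.892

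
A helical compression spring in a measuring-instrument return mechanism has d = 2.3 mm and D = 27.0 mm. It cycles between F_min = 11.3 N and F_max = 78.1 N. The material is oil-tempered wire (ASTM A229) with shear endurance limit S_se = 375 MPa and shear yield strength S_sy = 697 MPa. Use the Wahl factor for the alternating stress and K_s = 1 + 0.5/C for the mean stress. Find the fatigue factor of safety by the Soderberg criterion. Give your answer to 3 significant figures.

C = D/d = 27.0/2.3 = 11.7391; K_W = (4C−1)/(4C−4)+0.615/C = 1.1222; K_s = 1+0.5/C = 1.0426
F_a = (F_max−F_min)/2 = 33.4 N; F_m = (F_max+F_min)/2 = 44.7 N
τ_a = K_W·8F_aD/(πd³) = 1.1222 × 188.74 = 211.81 MPa
τ_m = K_s·8F_mD/(πd³) = 1.0426 × 252.6 = 263.36 MPa
Soderberg: 1/n_f = τ_a/S_se + τ_m/S_sy = 211.81/375 + 263.36/697 = 0.56483 + 0.37784 = 0.94267
n_f = 1/0.94267 = 1.061

1.06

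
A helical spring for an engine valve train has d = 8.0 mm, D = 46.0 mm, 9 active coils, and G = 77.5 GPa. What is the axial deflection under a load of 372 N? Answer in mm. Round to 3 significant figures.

8.21 mm

k = Gd⁴/(8D³N_a) = (77.5×10³)(8.0⁴)/(8·46.0³·9) = 45.296 N/mm
δ = F/k = 372 / 45.296 = 8.2127 mm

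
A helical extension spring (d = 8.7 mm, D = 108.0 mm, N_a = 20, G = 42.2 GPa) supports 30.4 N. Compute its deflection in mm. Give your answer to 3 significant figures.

25.3 mm

k = Gd⁴/(8D³N_a) = (42.2×10³)(8.7⁴)/(8·108.0³·20) = 1.1995 N/mm
δ = F/k = 30.4 / 1.1995 = 25.344 mm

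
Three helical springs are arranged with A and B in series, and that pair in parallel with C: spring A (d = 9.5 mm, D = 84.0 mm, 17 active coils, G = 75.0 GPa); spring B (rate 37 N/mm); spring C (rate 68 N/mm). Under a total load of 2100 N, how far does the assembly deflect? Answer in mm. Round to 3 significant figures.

k_A = Gd⁴/(8D³N_a) = (75.0×10³)(9.5⁴)/(8·84.0³·17) = 7.5784 N/mm
Springs A,B series: k_AB = 1/(1/7.5784+1/37) = 6.2901 N/mm; parallel with C: k_eq = 6.2901+68 = 74.29 N/mm
δ = F/k_eq = 2100/74.29 = 28.268 mm

28.3 mm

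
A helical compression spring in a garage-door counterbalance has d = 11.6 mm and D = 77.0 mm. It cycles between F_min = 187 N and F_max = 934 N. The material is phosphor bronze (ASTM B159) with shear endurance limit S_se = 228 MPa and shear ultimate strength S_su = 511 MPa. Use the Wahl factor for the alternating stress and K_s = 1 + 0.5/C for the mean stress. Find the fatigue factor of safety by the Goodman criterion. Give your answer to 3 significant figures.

C = D/d = 77.0/11.6 = 6.6379; K_W = (4C−1)/(4C−4)+0.615/C = 1.2257; K_s = 1+0.5/C = 1.0753
F_a = (F_max−F_min)/2 = 373.5 N; F_m = (F_max+F_min)/2 = 560.5 N
τ_a = K_W·8F_aD/(πd³) = 1.2257 × 46.919 = 57.507 MPa
τ_m = K_s·8F_mD/(πd³) = 1.0753 × 70.41 = 75.713 MPa
Goodman: 1/n_f = τ_a/S_se + τ_m/S_su = 57.507/228 + 75.713/511 = 0.25223 + 0.14817 = 0.40039
n_f = 1/0.40039 = 2.498

2.50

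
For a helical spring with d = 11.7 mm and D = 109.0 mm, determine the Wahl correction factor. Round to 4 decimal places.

1.1562

C = D/d = 109.0/11.7 = 9.3162
K_W = (4C−1)/(4C−4) + 0.615/C = 36.265/33.265 + 0.0660 = 1.1562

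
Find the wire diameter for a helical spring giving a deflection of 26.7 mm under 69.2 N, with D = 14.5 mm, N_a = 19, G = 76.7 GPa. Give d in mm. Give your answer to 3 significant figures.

1.99 mm

Required rate k = F/δ = 69.2/26.7 = 2.5918 N/mm
d = (8D³N_a·k / G)^(1/4) = (8·14.5³·19·2.5918 / (76.7×10³))^0.25
  = (15.658)^0.25 = 1.9892 mm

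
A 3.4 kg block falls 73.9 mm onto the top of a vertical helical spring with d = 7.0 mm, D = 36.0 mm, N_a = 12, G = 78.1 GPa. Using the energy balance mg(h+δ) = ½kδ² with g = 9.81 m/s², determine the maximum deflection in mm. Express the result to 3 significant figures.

11.7 mm

k = Gd⁴/(8D³N_a) = (78.1×10³)(7.0⁴)/(8·36.0³·12) = 41.866 N/mm
W = mg = 3.4 × 9.81 = 33.354 N
½kδ² − Wδ − Wh = 0 → δ = (W + √(W² + 2kWh))/k
δ = (33.354 + √(1112.5 + 206389))/41.866 = (33.354 + 455.52)/41.866 = 11.677 mm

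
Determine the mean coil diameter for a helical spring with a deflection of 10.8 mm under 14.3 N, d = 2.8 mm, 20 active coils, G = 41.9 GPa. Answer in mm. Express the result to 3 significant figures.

Required rate k = F/δ = 14.3/10.8 = 1.3241 N/mm
D = (Gd⁴/(8N_a·k))^(1/3) = (41.9×10³·2.8⁴/(8·20·1.3241))^(1/3)
  = (12156.6)^(1/3) = 22.9935 mm

23.0 mm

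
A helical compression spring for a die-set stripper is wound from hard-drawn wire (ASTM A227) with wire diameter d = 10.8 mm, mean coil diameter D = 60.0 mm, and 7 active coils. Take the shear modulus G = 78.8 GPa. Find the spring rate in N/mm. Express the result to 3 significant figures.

88.6 N/mm

k = Gd⁴/(8D³N_a) = (78.8×10³ × 10.8⁴) / (8 × 60.0³ × 7)
  = 1.07207e+09 / 1.2096e+07 = 88.63 N/mm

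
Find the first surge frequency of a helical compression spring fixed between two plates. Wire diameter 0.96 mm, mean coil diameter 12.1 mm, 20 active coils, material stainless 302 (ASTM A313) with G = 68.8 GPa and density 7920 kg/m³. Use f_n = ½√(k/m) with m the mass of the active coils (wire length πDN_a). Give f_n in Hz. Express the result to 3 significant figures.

109 Hz

k = Gd⁴/(8D³N_a) = (68.8×10³)(0.96⁴)/(8·12.1³·20) = 0.20616 N/mm = 206.16 N/m
Wire length L = πDN_a = π·12.1·20 = 760.27 mm
m = ρ·(πd²/4)·L = 7920 × 0.72382×10⁻⁶ m² × 0.76027 m = 0.0043584 kg
f_n = ½√(k/m) = 0.5·√(206.16/0.0043584) = 0.5·√(47301) = 108.74 Hz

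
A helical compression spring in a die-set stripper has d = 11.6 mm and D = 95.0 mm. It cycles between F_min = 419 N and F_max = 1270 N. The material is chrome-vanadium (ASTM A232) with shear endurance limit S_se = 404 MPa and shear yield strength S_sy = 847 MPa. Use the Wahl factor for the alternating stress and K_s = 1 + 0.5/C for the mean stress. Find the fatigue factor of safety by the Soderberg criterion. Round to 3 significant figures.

2.81

C = D/d = 95.0/11.6 = 8.1897; K_W = (4C−1)/(4C−4)+0.615/C = 1.1794; K_s = 1+0.5/C = 1.0611
F_a = (F_max−F_min)/2 = 425.5 N; F_m = (F_max+F_min)/2 = 844.5 N
τ_a = K_W·8F_aD/(πd³) = 1.1794 × 65.946 = 77.778 MPa
τ_m = K_s·8F_mD/(πd³) = 1.0611 × 130.88 = 138.88 MPa
Soderberg: 1/n_f = τ_a/S_se + τ_m/S_sy = 77.778/404 + 138.88/847 = 0.19252 + 0.16396 = 0.35648
n_f = 1/0.35648 = 2.805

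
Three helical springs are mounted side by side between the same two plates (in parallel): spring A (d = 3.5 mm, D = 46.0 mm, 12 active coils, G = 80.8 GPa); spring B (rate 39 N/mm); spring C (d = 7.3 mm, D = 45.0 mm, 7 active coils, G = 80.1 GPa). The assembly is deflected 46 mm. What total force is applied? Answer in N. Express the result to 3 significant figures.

3900 N

k_A = Gd⁴/(8D³N_a) = (80.8×10³)(3.5⁴)/(8·46.0³·12) = 1.2976 N/mm
k_C = Gd⁴/(8D³N_a) = (80.1×10³)(7.3⁴)/(8·45.0³·7) = 44.576 N/mm
Parallel: k_eq = 1.2976 + 39 + 44.576 = 84.873 N/mm
F = k_eq·δ = 84.873·46 = 3904.2 N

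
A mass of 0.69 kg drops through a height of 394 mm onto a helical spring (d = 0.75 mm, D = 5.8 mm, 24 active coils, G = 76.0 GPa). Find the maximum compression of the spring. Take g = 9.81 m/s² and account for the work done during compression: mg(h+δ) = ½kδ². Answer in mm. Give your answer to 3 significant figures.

k = Gd⁴/(8D³N_a) = (76.0×10³)(0.75⁴)/(8·5.8³·24) = 0.64191 N/mm
W = mg = 0.69 × 9.81 = 6.7689 N
½kδ² − Wδ − Wh = 0 → δ = (W + √(W² + 2kWh))/k
δ = (6.7689 + √(45.818 + 3423.87))/0.64191 = (6.7689 + 58.904)/0.64191 = 102.31 mm

102 mm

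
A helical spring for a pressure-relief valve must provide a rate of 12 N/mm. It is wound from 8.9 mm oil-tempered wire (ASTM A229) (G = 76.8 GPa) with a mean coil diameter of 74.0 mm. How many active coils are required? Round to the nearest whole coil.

N_a = Gd⁴/(8D³k) = (76.8×10³ × 8.9⁴)/(8 × 74.0³ × 12)
    = 4.8186e+08 / 3.89015e+07 = 12.39 → 12 coils

12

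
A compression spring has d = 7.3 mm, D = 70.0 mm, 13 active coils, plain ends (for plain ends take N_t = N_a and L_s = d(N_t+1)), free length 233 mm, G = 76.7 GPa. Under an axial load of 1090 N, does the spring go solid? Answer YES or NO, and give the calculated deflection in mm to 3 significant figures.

YES, δ = 179 mm

k = Gd⁴/(8D³N_a) = (76.7×10³)(7.3⁴)/(8·70.0³·13) = 6.106 N/mm
N_t = 13; L_s = 7.3·14 = 102.2 mm; δ_solid = L₀ − L_s = 233 − 102.2 = 130.8 mm
δ = F/k = 1090/6.106 = 178.51 mm
δ ≥ δ_solid → spring goes solid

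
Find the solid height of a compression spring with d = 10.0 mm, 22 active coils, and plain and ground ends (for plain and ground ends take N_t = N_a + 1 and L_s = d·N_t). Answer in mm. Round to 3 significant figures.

230 mm

plain and ground ends: N_t = N_a + 1 = 22 + 1 = 23
L_s = d·N_t = 10.0 × 23 = 230 mm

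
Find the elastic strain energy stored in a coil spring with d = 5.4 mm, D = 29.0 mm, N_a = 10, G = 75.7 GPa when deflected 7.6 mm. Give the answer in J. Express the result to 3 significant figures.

0.953 J

k = Gd⁴/(8D³N_a) = (75.7×10³)(5.4⁴)/(8·29.0³·10) = 32.99 N/mm
U = ½kδ² = 0.5 × 32.99 × 7.6² = 952.76 N·mm = 0.95276 J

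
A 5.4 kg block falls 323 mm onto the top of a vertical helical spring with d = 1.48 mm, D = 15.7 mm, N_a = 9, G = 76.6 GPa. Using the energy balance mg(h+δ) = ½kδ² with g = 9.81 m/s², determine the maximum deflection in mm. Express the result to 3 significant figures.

206 mm

k = Gd⁴/(8D³N_a) = (76.6×10³)(1.48⁴)/(8·15.7³·9) = 1.319 N/mm
W = mg = 5.4 × 9.81 = 52.974 N
½kδ² − Wδ − Wh = 0 → δ = (W + √(W² + 2kWh))/k
δ = (52.974 + √(2806.2 + 45137.7))/1.319 = (52.974 + 218.96)/1.319 = 206.17 mm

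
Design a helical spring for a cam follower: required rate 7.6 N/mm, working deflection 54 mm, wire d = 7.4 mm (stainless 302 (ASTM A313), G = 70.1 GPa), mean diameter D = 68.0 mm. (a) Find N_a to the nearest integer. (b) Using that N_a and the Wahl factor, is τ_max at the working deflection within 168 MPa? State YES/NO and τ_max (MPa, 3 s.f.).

(a) 11 coils; (b) NO, τ_max = 203 MPa

N_a = Gd⁴/(8D³k) = (70.1×10³)(7.4⁴)/(8·68.0³·7.6) = 11 → N_a = 11
Actual rate k = Gd⁴/(8D³·11) = 7.5969 N/mm
Working load F = kδ = 7.5969·54 = 410.23 N
C = 68.0/7.4 = 9.1892; K_W = (4C−1)/(4C−4)+0.615/C = 1.1585
τ_max = K_W·8FD/(πd³) = 1.1585·175.3 = 203.09 MPa
τ_max > 168 MPa → exceeds allowable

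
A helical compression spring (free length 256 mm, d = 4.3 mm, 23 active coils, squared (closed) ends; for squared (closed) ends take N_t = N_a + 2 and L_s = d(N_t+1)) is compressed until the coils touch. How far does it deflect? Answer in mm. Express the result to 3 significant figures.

N_t = 25; L_s = 4.3·26 = 111.8 mm
δ_solid = L₀ − L_s = 256 − 111.8 = 144.2 mm

144 mm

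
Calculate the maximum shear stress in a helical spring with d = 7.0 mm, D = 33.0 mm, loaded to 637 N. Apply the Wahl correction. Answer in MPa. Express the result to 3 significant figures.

Spring index C = D/d = 33.0/7.0 = 4.7143
K_W = (4C−1)/(4C−4) + 0.615/C = 17.857/14.857 + 0.1305 = 1.3324
τ₀ = 8FD/(πd³) = 8·637·33.0/(π·7.0³) = 168168/1077.6 = 156.06 MPa
τ_max = K·τ₀ = 1.3324 × 156.06 = 207.93 MPa

208 MPa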